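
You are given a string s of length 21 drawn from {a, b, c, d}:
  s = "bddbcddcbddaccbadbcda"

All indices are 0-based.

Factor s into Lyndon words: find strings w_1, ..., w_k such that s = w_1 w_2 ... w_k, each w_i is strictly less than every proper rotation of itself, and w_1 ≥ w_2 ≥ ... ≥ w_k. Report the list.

emit factor 1: 'bdd' (i=0, period=3)
emit factor 2: 'bcddcbdd' (i=3, period=8)
emit factor 3: 'accbadbcd' (i=11, period=9)
emit factor 4: 'a' (i=20, period=1)

["bdd", "bcddcbdd", "accbadbcd", "a"]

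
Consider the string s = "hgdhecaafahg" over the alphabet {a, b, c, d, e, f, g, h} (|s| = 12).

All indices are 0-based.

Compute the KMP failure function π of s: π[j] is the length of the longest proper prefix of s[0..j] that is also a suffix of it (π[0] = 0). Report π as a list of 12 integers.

π[0] = 0
j=1 s[j]='g': π[1]=0 (border '')
j=2 s[j]='d': π[2]=0 (border '')
j=3 s[j]='h': π[3]=1 (border 'h')
j=4 s[j]='e': k: 1→0; π[4]=0 (border '')
j=5 s[j]='c': π[5]=0 (border '')
j=6 s[j]='a': π[6]=0 (border '')
j=7 s[j]='a': π[7]=0 (border '')
j=8 s[j]='f': π[8]=0 (border '')
j=9 s[j]='a': π[9]=0 (border '')
j=10 s[j]='h': π[10]=1 (border 'h')
j=11 s[j]='g': π[11]=2 (border 'hg')

[0, 0, 0, 1, 0, 0, 0, 0, 0, 0, 1, 2]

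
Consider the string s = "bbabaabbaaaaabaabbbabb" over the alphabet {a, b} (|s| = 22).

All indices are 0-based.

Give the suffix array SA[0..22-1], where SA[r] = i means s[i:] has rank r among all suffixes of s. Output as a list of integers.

sorted suffixes:
  #0 SA[0]=8  'aaaaabaabbbabb'
  #1 SA[1]=9  'aaaabaabbbabb'
  #2 SA[2]=10  'aaabaabbbabb'
  #3 SA[3]=11  'aabaabbbabb'
  #4 SA[4]=4  'aabbaaaaabaabbbabb'
  #5 SA[5]=14  'aabbbabb'
  #6 SA[6]=2  'abaabbaaaaabaabbbabb'
  #7 SA[7]=12  'abaabbbabb'
  #8 SA[8]=19  'abb'
  #9 SA[9]=5  'abbaaaaabaabbbabb'
  #10 SA[10]=15  'abbbabb'
  #11 SA[11]=21  'b'
  #12 SA[12]=7  'baaaaabaabbbabb'
  #13 SA[13]=3  'baabbaaaaabaabbbabb'
  #14 SA[14]=13  'baabbbabb'
  #15 SA[15]=1  'babaabbaaaaabaabbbabb'
  #16 SA[16]=18  'babb'
  #17 SA[17]=20  'bb'
  #18 SA[18]=6  'bbaaaaabaabbbabb'
  #19 SA[19]=0  'bbabaabbaaaaabaabbbabb'
  #20 SA[20]=17  'bbabb'
  #21 SA[21]=16  'bbbabb'

[8, 9, 10, 11, 4, 14, 2, 12, 19, 5, 15, 21, 7, 3, 13, 1, 18, 20, 6, 0, 17, 16]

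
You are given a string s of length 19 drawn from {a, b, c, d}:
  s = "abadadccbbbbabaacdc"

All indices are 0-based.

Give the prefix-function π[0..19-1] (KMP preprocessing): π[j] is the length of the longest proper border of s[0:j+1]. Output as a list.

π[0] = 0
j=1 s[j]='b': π[1]=0 (border '')
j=2 s[j]='a': π[2]=1 (border 'a')
j=3 s[j]='d': k: 1→0; π[3]=0 (border '')
j=4 s[j]='a': π[4]=1 (border 'a')
j=5 s[j]='d': k: 1→0; π[5]=0 (border '')
j=6 s[j]='c': π[6]=0 (border '')
j=7 s[j]='c': π[7]=0 (border '')
j=8 s[j]='b': π[8]=0 (border '')
j=9 s[j]='b': π[9]=0 (border '')
j=10 s[j]='b': π[10]=0 (border '')
j=11 s[j]='b': π[11]=0 (border '')
j=12 s[j]='a': π[12]=1 (border 'a')
j=13 s[j]='b': π[13]=2 (border 'ab')
j=14 s[j]='a': π[14]=3 (border 'aba')
j=15 s[j]='a': k: 3→1→0; π[15]=1 (border 'a')
j=16 s[j]='c': k: 1→0; π[16]=0 (border '')
j=17 s[j]='d': π[17]=0 (border '')
j=18 s[j]='c': π[18]=0 (border '')

[0, 0, 1, 0, 1, 0, 0, 0, 0, 0, 0, 0, 1, 2, 3, 1, 0, 0, 0]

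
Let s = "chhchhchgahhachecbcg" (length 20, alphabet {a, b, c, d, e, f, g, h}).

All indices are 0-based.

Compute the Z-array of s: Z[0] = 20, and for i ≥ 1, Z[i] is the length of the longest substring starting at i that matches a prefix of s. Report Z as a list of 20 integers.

[20, 0, 0, 5, 0, 0, 2, 0, 0, 0, 0, 0, 0, 2, 0, 0, 1, 0, 1, 0]

Z[0]=20
i=1: outside box; Z[1]=0
i=2: outside box; Z[2]=0
i=3: outside box; Z[3]=5 scan→box=[3,8)
i=4: min(r-i=4, Z[1]=0)=0; Z[4]=0
i=5: min(r-i=3, Z[2]=0)=0; Z[5]=0
i=6: min(r-i=2, Z[3]=5)=2; Z[6]=2
i=7: min(r-i=1, Z[4]=0)=0; Z[7]=0
i=8: outside box; Z[8]=0
i=9: outside box; Z[9]=0
i=10: outside box; Z[10]=0
i=11: outside box; Z[11]=0
i=12: outside box; Z[12]=0
i=13: outside box; Z[13]=2 scan→box=[13,15)
i=14: min(r-i=1, Z[1]=0)=0; Z[14]=0
i=15: outside box; Z[15]=0
i=16: outside box; Z[16]=1 scan→box=[16,17)
i=17: outside box; Z[17]=0
i=18: outside box; Z[18]=1 scan→box=[18,19)
i=19: outside box; Z[19]=0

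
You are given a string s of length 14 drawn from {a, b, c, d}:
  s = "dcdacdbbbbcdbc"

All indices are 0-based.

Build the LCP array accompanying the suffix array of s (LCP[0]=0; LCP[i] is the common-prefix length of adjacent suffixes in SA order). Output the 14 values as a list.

[0, 0, 3, 2, 1, 2, 0, 1, 2, 3, 0, 1, 2, 1]

rank→(start, suffix):
  0 → (3, 'acdbbbbcdbc')
  1 → (6, 'bbbbcdbc')
  2 → (7, 'bbbcdbc')
  3 → (8, 'bbcdbc')
  4 → (12, 'bc')
  5 → (9, 'bcdbc')
  6 → (13, 'c')
  7 → (1, 'cdacdbbbbcdbc')
  8 → (4, 'cdbbbbcdbc')
  9 → (10, 'cdbc')
  10 → (2, 'dacdbbbbcdbc')
  11 → (5, 'dbbbbcdbc')
  12 → (11, 'dbc')
  13 → (0, 'dcdacdbbbbcdbc')

SA = [3, 6, 7, 8, 12, 9, 13, 1, 4, 10, 2, 5, 11, 0]
i: (SA[i-1],SA[i]) lcp shared
  1: (3,6) 0 ''
  2: (6,7) 3 'bbb'
  3: (7,8) 2 'bb'
  4: (8,12) 1 'b'
  5: (12,9) 2 'bc'
  6: (9,13) 0 ''
  7: (13,1) 1 'c'
  8: (1,4) 2 'cd'
  9: (4,10) 3 'cdb'
  10: (10,2) 0 ''
  11: (2,5) 1 'd'
  12: (5,11) 2 'db'
  13: (11,0) 1 'd'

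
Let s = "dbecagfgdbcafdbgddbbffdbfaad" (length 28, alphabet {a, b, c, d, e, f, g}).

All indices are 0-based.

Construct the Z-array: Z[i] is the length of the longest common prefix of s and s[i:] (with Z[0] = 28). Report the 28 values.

Z[0]=28
i=1: fresh scan; Z[1]=0
i=2: fresh scan; Z[2]=0
i=3: fresh scan; Z[3]=0
i=4: fresh scan; Z[4]=0
i=5: fresh scan; Z[5]=0
i=6: fresh scan; Z[6]=0
i=7: fresh scan; Z[7]=0
i=8: fresh scan; Z[8]=2 extend→box=[8,10)
i=9: min(r-i=1, Z[1]=0)=0; Z[9]=0
i=10: fresh scan; Z[10]=0
i=11: fresh scan; Z[11]=0
i=12: fresh scan; Z[12]=0
i=13: fresh scan; Z[13]=2 extend→box=[13,15)
i=14: min(r-i=1, Z[1]=0)=0; Z[14]=0
i=15: fresh scan; Z[15]=0
i=16: fresh scan; Z[16]=1 extend→box=[16,17)
i=17: fresh scan; Z[17]=2 extend→box=[17,19)
i=18: min(r-i=1, Z[1]=0)=0; Z[18]=0
i=19: fresh scan; Z[19]=0
i=20: fresh scan; Z[20]=0
i=21: fresh scan; Z[21]=0
i=22: fresh scan; Z[22]=2 extend→box=[22,24)
i=23: min(r-i=1, Z[1]=0)=0; Z[23]=0
i=24: fresh scan; Z[24]=0
i=25: fresh scan; Z[25]=0
i=26: fresh scan; Z[26]=0
i=27: fresh scan; Z[27]=1 extend→box=[27,28)

[28, 0, 0, 0, 0, 0, 0, 0, 2, 0, 0, 0, 0, 2, 0, 0, 1, 2, 0, 0, 0, 0, 2, 0, 0, 0, 0, 1]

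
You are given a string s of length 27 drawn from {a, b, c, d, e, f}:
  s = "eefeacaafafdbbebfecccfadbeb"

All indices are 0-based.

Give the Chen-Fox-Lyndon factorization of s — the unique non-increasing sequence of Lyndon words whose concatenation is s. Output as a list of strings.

emit factor 1: 'eef' (i=0, period=3)
emit factor 2: 'e' (i=3, period=1)
emit factor 3: 'ac' (i=4, period=2)
emit factor 4: 'aafafdbbebfecccfadbeb' (i=6, period=21)

["eef", "e", "ac", "aafafdbbebfecccfadbeb"]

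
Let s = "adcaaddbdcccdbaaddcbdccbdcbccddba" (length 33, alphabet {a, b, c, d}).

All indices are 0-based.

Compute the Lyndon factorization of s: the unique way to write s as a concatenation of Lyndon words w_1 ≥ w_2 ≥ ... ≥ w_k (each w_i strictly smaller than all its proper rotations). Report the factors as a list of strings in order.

emit factor 1: 'adc' (i=0, period=3)
emit factor 2: 'aaddbdcccdbaaddcbdccbdcbccddb' (i=3, period=29)
emit factor 3: 'a' (i=32, period=1)

["adc", "aaddbdcccdbaaddcbdccbdcbccddb", "a"]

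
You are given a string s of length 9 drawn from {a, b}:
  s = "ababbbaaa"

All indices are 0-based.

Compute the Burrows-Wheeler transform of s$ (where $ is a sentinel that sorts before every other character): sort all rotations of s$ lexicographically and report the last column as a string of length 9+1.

aaab$bbaba

rank  rotation    last
    0  $ababbbaaa  a
    1  a$ababbbaa  a
    2  aa$ababbba  a
    3  aaa$ababbb  b
    4  ababbbaaa$  $
    5  abbbaaa$ab  b
    6  baaa$ababb  b
    7  babbbaaa$a  a
    8  bbaaa$abab  b
    9  bbbaaa$aba  a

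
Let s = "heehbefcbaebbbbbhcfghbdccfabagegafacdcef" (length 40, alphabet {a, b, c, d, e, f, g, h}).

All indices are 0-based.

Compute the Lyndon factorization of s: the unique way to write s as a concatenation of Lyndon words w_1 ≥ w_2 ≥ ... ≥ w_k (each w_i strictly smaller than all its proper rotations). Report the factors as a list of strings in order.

["h", "eeh", "befc", "b", "aebbbbbhcfghbdccf", "abagegafacdcef"]

emit factor 1: 'h' (i=0, period=1)
emit factor 2: 'eeh' (i=1, period=3)
emit factor 3: 'befc' (i=4, period=4)
emit factor 4: 'b' (i=8, period=1)
emit factor 5: 'aebbbbbhcfghbdccf' (i=9, period=17)
emit factor 6: 'abagegafacdcef' (i=26, period=14)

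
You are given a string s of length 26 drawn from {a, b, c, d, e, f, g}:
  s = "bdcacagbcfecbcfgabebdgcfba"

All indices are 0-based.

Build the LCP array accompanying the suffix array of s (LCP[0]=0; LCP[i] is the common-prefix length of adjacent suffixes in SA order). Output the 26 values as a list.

sorted suffixes:
  #0 SA[0]=25  'a'
  #1 SA[1]=16  'abebdgcfba'
  #2 SA[2]=3  'acagbcfecbcfgabebdgcfba'
  #3 SA[3]=5  'agbcfecbcfgabebdgcfba'
  #4 SA[4]=24  'ba'
  #5 SA[5]=7  'bcfecbcfgabebdgcfba'
  #6 SA[6]=12  'bcfgabebdgcfba'
  #7 SA[7]=0  'bdcacagbcfecbcfgabebdgcfba'
  #8 SA[8]=19  'bdgcfba'
  #9 SA[9]=17  'bebdgcfba'
  #10 SA[10]=2  'cacagbcfecbcfgabebdgcfba'
  #11 SA[11]=4  'cagbcfecbcfgabebdgcfba'
  #12 SA[12]=11  'cbcfgabebdgcfba'
  #13 SA[13]=22  'cfba'
  #14 SA[14]=8  'cfecbcfgabebdgcfba'
  #15 SA[15]=13  'cfgabebdgcfba'
  #16 SA[16]=1  'dcacagbcfecbcfgabebdgcfba'
  #17 SA[17]=20  'dgcfba'
  #18 SA[18]=18  'ebdgcfba'
  #19 SA[19]=10  'ecbcfgabebdgcfba'
  #20 SA[20]=23  'fba'
  #21 SA[21]=9  'fecbcfgabebdgcfba'
  #22 SA[22]=14  'fgabebdgcfba'
  #23 SA[23]=15  'gabebdgcfba'
  #24 SA[24]=6  'gbcfecbcfgabebdgcfba'
  #25 SA[25]=21  'gcfba'

SA = [25, 16, 3, 5, 24, 7, 12, 0, 19, 17, 2, 4, 11, 22, 8, 13, 1, 20, 18, 10, 23, 9, 14, 15, 6, 21]
rank  pair      lcp
   1  s[25:],s[16:]  1  'a'
   2  s[16:],s[3:]  1  'a'
   3  s[3:],s[5:]  1  'a'
   4  s[5:],s[24:]  0  ''
   5  s[24:],s[7:]  1  'b'
   6  s[7:],s[12:]  3  'bcf'
   7  s[12:],s[0:]  1  'b'
   8  s[0:],s[19:]  2  'bd'
   9  s[19:],s[17:]  1  'b'
  10  s[17:],s[2:]  0  ''
  11  s[2:],s[4:]  2  'ca'
  12  s[4:],s[11:]  1  'c'
  13  s[11:],s[22:]  1  'c'
  14  s[22:],s[8:]  2  'cf'
  15  s[8:],s[13:]  2  'cf'
  16  s[13:],s[1:]  0  ''
  17  s[1:],s[20:]  1  'd'
  18  s[20:],s[18:]  0  ''
  19  s[18:],s[10:]  1  'e'
  20  s[10:],s[23:]  0  ''
  21  s[23:],s[9:]  1  'f'
  22  s[9:],s[14:]  1  'f'
  23  s[14:],s[15:]  0  ''
  24  s[15:],s[6:]  1  'g'
  25  s[6:],s[21:]  1  'g'

[0, 1, 1, 1, 0, 1, 3, 1, 2, 1, 0, 2, 1, 1, 2, 2, 0, 1, 0, 1, 0, 1, 1, 0, 1, 1]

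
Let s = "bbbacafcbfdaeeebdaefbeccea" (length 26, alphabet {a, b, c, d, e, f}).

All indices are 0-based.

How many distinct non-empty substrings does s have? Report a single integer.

326

rank | idx | suffix
   0 |  25 | a
   1 |   3 | acafcbfdaeeebdaefbeccea
   2 |  11 | aeeebdaefbeccea
   3 |  17 | aefbeccea
   4 |   5 | afcbfdaeeebdaefbeccea
   5 |   2 | bacafcbfdaeeebdaefbeccea
   6 |   1 | bbacafcbfdaeeebdaefbeccea
   7 |   0 | bbbacafcbfdaeeebdaefbeccea
   8 |  15 | bdaefbeccea
   9 |  20 | beccea
  10 |   8 | bfdaeeebdaefbeccea
  11 |   4 | cafcbfdaeeebdaefbeccea
  12 |   7 | cbfdaeeebdaefbeccea
  13 |  22 | ccea
  14 |  23 | cea
  15 |  10 | daeeebdaefbeccea
  16 |  16 | daefbeccea
  17 |  24 | ea
  18 |  14 | ebdaefbeccea
  19 |  21 | eccea
  20 |  13 | eebdaefbeccea
  21 |  12 | eeebdaefbeccea
  22 |  18 | efbeccea
  23 |  19 | fbeccea
  24 |   6 | fcbfdaeeebdaefbeccea
  25 |   9 | fdaeeebdaefbeccea

SA = [25, 3, 11, 17, 5, 2, 1, 0, 15, 20, 8, 4, 7, 22, 23, 10, 16, 24, 14, 21, 13, 12, 18, 19, 6, 9]
rank  pair      lcp
   1  s[25:],s[3:]  1  'a'
   2  s[3:],s[11:]  1  'a'
   3  s[11:],s[17:]  2  'ae'
   4  s[17:],s[5:]  1  'a'
   5  s[5:],s[2:]  0  ''
   6  s[2:],s[1:]  1  'b'
   7  s[1:],s[0:]  2  'bb'
   8  s[0:],s[15:]  1  'b'
   9  s[15:],s[20:]  1  'b'
  10  s[20:],s[8:]  1  'b'
  11  s[8:],s[4:]  0  ''
  12  s[4:],s[7:]  1  'c'
  13  s[7:],s[22:]  1  'c'
  14  s[22:],s[23:]  1  'c'
  15  s[23:],s[10:]  0  ''
  16  s[10:],s[16:]  3  'dae'
  17  s[16:],s[24:]  0  ''
  18  s[24:],s[14:]  1  'e'
  19  s[14:],s[21:]  1  'e'
  20  s[21:],s[13:]  1  'e'
  21  s[13:],s[12:]  2  'ee'
  22  s[12:],s[18:]  1  'e'
  23  s[18:],s[19:]  0  ''
  24  s[19:],s[6:]  1  'f'
  25  s[6:],s[9:]  1  'f'

n(n+1)/2 = 26·27/2 = 351
Σ LCP = 0 + 1 + 1 + 2 + 1 + 0 + 1 + 2 + 1 + 1 + 1 + 0 + 1 + 1 + 1 + 0 + 3 + 0 + 1 + 1 + 1 + 2 + 1 + 0 + 1 + 1 = 25
distinct = 351 − 25 = 326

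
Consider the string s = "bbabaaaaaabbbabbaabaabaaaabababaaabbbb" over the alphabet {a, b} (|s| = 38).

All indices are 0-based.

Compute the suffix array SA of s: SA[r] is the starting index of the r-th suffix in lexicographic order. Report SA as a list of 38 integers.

sorted suffixes:
  #0 SA[0]=4  'aaaaaabbbabbaabaabaaaabababaaabbbb'
  #1 SA[1]=5  'aaaaabbbabbaabaabaaaabababaaabbbb'
  #2 SA[2]=22  'aaaabababaaabbbb'
  #3 SA[3]=6  'aaaabbbabbaabaabaaaabababaaabbbb'
  #4 SA[4]=23  'aaabababaaabbbb'
  #5 SA[5]=7  'aaabbbabbaabaabaaaabababaaabbbb'
  #6 SA[6]=31  'aaabbbb'
  #7 SA[7]=19  'aabaaaabababaaabbbb'
  #8 SA[8]=16  'aabaabaaaabababaaabbbb'
  #9 SA[9]=24  'aabababaaabbbb'
  #10 SA[10]=8  'aabbbabbaabaabaaaabababaaabbbb'
  #11 SA[11]=32  'aabbbb'
  #12 SA[12]=2  'abaaaaaabbbabbaabaabaaaabababaaabbbb'
  #13 SA[13]=20  'abaaaabababaaabbbb'
  #14 SA[14]=29  'abaaabbbb'
  #15 SA[15]=17  'abaabaaaabababaaabbbb'
  #16 SA[16]=27  'ababaaabbbb'
  #17 SA[17]=25  'abababaaabbbb'
  #18 SA[18]=13  'abbaabaabaaaabababaaabbbb'
  #19 SA[19]=9  'abbbabbaabaabaaaabababaaabbbb'
  #20 SA[20]=33  'abbbb'
  #21 SA[21]=37  'b'
  #22 SA[22]=3  'baaaaaabbbabbaabaabaaaabababaaabbbb'
  #23 SA[23]=21  'baaaabababaaabbbb'
  #24 SA[24]=30  'baaabbbb'
  #25 SA[25]=18  'baabaaaabababaaabbbb'
  #26 SA[26]=15  'baabaabaaaabababaaabbbb'
  #27 SA[27]=1  'babaaaaaabbbabbaabaabaaaabababaaabbbb'
  #28 SA[28]=28  'babaaabbbb'
  #29 SA[29]=26  'bababaaabbbb'
  #30 SA[30]=12  'babbaabaabaaaabababaaabbbb'
  #31 SA[31]=36  'bb'
  #32 SA[32]=14  'bbaabaabaaaabababaaabbbb'
  #33 SA[33]=0  'bbabaaaaaabbbabbaabaabaaaabababaaabbbb'
  #34 SA[34]=11  'bbabbaabaabaaaabababaaabbbb'
  #35 SA[35]=35  'bbb'
  #36 SA[36]=10  'bbbabbaabaabaaaabababaaabbbb'
  #37 SA[37]=34  'bbbb'

[4, 5, 22, 6, 23, 7, 31, 19, 16, 24, 8, 32, 2, 20, 29, 17, 27, 25, 13, 9, 33, 37, 3, 21, 30, 18, 15, 1, 28, 26, 12, 36, 14, 0, 11, 35, 10, 34]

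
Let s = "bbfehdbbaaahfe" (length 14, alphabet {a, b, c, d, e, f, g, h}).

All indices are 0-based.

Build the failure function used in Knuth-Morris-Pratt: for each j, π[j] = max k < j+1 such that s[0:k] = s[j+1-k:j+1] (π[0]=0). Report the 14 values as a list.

π[0] = 0
j=1 s[j]='b': π[1]=1 (border 'b')
j=2 s[j]='f': k: 1→0; π[2]=0 (border '')
j=3 s[j]='e': π[3]=0 (border '')
j=4 s[j]='h': π[4]=0 (border '')
j=5 s[j]='d': π[5]=0 (border '')
j=6 s[j]='b': π[6]=1 (border 'b')
j=7 s[j]='b': π[7]=2 (border 'bb')
j=8 s[j]='a': k: 2→1→0; π[8]=0 (border '')
j=9 s[j]='a': π[9]=0 (border '')
j=10 s[j]='a': π[10]=0 (border '')
j=11 s[j]='h': π[11]=0 (border '')
j=12 s[j]='f': π[12]=0 (border '')
j=13 s[j]='e': π[13]=0 (border '')

[0, 1, 0, 0, 0, 0, 1, 2, 0, 0, 0, 0, 0, 0]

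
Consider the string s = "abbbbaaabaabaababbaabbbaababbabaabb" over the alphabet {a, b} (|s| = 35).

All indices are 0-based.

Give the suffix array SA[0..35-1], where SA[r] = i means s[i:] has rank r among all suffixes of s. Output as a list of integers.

rank | idx | suffix
   0 |   5 | aaabaabaababbaabbbaababbabaabb
   1 |   6 | aabaabaababbaabbbaababbabaabb
   2 |   9 | aabaababbaabbbaababbabaabb
   3 |  12 | aababbaabbbaababbabaabb
   4 |  23 | aababbabaabb
   5 |  31 | aabb
   6 |  18 | aabbbaababbabaabb
   7 |   7 | abaabaababbaabbbaababbabaabb
   8 |  10 | abaababbaabbbaababbabaabb
   9 |  29 | abaabb
  10 |  13 | ababbaabbbaababbabaabb
  11 |  24 | ababbabaabb
  12 |  32 | abb
  13 |  15 | abbaabbbaababbabaabb
  14 |  26 | abbabaabb
  15 |  19 | abbbaababbabaabb
  16 |   0 | abbbbaaabaabaababbaabbbaababbabaabb
  17 |  34 | b
  18 |   4 | baaabaabaababbaabbbaababbabaabb
  19 |   8 | baabaababbaabbbaababbabaabb
  20 |  11 | baababbaabbbaababbabaabb
  21 |  22 | baababbabaabb
  22 |  30 | baabb
  23 |  17 | baabbbaababbabaabb
  24 |  28 | babaabb
  25 |  14 | babbaabbbaababbabaabb
  26 |  25 | babbabaabb
  27 |  33 | bb
  28 |   3 | bbaaabaabaababbaabbbaababbabaabb
  29 |  21 | bbaababbabaabb
  30 |  16 | bbaabbbaababbabaabb
  31 |  27 | bbabaabb
  32 |   2 | bbbaaabaabaababbaabbbaababbabaabb
  33 |  20 | bbbaababbabaabb
  34 |   1 | bbbbaaabaabaababbaabbbaababbabaabb

[5, 6, 9, 12, 23, 31, 18, 7, 10, 29, 13, 24, 32, 15, 26, 19, 0, 34, 4, 8, 11, 22, 30, 17, 28, 14, 25, 33, 3, 21, 16, 27, 2, 20, 1]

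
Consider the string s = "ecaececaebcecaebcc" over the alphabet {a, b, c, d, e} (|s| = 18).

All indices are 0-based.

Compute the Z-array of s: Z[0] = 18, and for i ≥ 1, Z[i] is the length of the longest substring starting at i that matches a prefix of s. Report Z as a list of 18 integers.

[18, 0, 0, 2, 0, 4, 0, 0, 1, 0, 0, 4, 0, 0, 1, 0, 0, 0]

Z[0]=18
i=1: outside box; Z[1]=0
i=2: outside box; Z[2]=0
i=3: outside box; Z[3]=2 scan→box=[3,5)
i=4: min(r-i=1, Z[1]=0)=0; Z[4]=0
i=5: outside box; Z[5]=4 scan→box=[5,9)
i=6: min(r-i=3, Z[1]=0)=0; Z[6]=0
i=7: min(r-i=2, Z[2]=0)=0; Z[7]=0
i=8: min(r-i=1, Z[3]=2)=1; Z[8]=1
i=9: outside box; Z[9]=0
i=10: outside box; Z[10]=0
i=11: outside box; Z[11]=4 scan→box=[11,15)
i=12: min(r-i=3, Z[1]=0)=0; Z[12]=0
i=13: min(r-i=2, Z[2]=0)=0; Z[13]=0
i=14: min(r-i=1, Z[3]=2)=1; Z[14]=1
i=15: outside box; Z[15]=0
i=16: outside box; Z[16]=0
i=17: outside box; Z[17]=0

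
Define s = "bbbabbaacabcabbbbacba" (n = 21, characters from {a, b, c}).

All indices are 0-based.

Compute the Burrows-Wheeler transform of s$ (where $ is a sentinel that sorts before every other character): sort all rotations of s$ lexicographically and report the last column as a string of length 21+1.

rank  rotation                last
    0  $bbbabbaacabcabbbbacba  a
    1  a$bbbabbaacabcabbbbacb  b
    2  aacabcabbbbacba$bbbabb  b
    3  abbaacabcabbbbacba$bbb  b
    4  abbbbacba$bbbabbaacabc  c
    5  abcabbbbacba$bbbabbaac  c
    6  acabcabbbbacba$bbbabba  a
    7  acba$bbbabbaacabcabbbb  b
    8  ba$bbbabbaacabcabbbbac  c
    9  baacabcabbbbacba$bbbab  b
   10  babbaacabcabbbbacba$bb  b
   11  bacba$bbbabbaacabcabbb  b
   12  bbaacabcabbbbacba$bbba  a
   13  bbabbaacabcabbbbacba$b  b
   14  bbacba$bbbabbaacabcabb  b
   15  bbbabbaacabcabbbbacba$  $
   16  bbbacba$bbbabbaacabcab  b
   17  bbbbacba$bbbabbaacabca  a
   18  bcabbbbacba$bbbabbaaca  a
   19  cabbbbacba$bbbabbaacab  b
   20  cabcabbbbacba$bbbabbaa  a
   21  cba$bbbabbaacabcabbbba  a

abbbccabcbbbabb$baabaa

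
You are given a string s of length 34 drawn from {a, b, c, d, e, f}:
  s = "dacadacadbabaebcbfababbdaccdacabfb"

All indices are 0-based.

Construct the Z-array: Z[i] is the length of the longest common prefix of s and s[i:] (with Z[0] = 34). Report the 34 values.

[34, 0, 0, 0, 5, 0, 0, 0, 1, 0, 0, 0, 0, 0, 0, 0, 0, 0, 0, 0, 0, 0, 0, 3, 0, 0, 0, 4, 0, 0, 0, 0, 0, 0]

Z[0]=34
i=1: outside box; Z[1]=0
i=2: outside box; Z[2]=0
i=3: outside box; Z[3]=0
i=4: outside box; Z[4]=5 grow→box=[4,9)
i=5: min(r-i=4, Z[1]=0)=0; Z[5]=0
i=6: min(r-i=3, Z[2]=0)=0; Z[6]=0
i=7: min(r-i=2, Z[3]=0)=0; Z[7]=0
i=8: min(r-i=1, Z[4]=5)=1; Z[8]=1
i=9: outside box; Z[9]=0
i=10: outside box; Z[10]=0
i=11: outside box; Z[11]=0
i=12: outside box; Z[12]=0
i=13: outside box; Z[13]=0
i=14: outside box; Z[14]=0
i=15: outside box; Z[15]=0
i=16: outside box; Z[16]=0
i=17: outside box; Z[17]=0
i=18: outside box; Z[18]=0
i=19: outside box; Z[19]=0
i=20: outside box; Z[20]=0
i=21: outside box; Z[21]=0
i=22: outside box; Z[22]=0
i=23: outside box; Z[23]=3 grow→box=[23,26)
i=24: min(r-i=2, Z[1]=0)=0; Z[24]=0
i=25: min(r-i=1, Z[2]=0)=0; Z[25]=0
i=26: outside box; Z[26]=0
i=27: outside box; Z[27]=4 grow→box=[27,31)
i=28: min(r-i=3, Z[1]=0)=0; Z[28]=0
i=29: min(r-i=2, Z[2]=0)=0; Z[29]=0
i=30: min(r-i=1, Z[3]=0)=0; Z[30]=0
i=31: outside box; Z[31]=0
i=32: outside box; Z[32]=0
i=33: outside box; Z[33]=0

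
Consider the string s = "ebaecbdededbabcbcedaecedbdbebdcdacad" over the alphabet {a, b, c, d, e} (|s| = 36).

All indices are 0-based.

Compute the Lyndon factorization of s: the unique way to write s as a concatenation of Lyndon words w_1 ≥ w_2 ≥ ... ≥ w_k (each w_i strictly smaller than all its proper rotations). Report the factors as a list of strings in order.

emit factor 1: 'e' (i=0, period=1)
emit factor 2: 'b' (i=1, period=1)
emit factor 3: 'aecbdededb' (i=2, period=10)
emit factor 4: 'abcbcedaecedbdbebdcdacad' (i=12, period=24)

["e", "b", "aecbdededb", "abcbcedaecedbdbebdcdacad"]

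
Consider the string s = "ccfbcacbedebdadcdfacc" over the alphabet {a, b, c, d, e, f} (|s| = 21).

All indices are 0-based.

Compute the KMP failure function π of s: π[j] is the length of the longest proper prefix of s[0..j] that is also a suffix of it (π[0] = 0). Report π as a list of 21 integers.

[0, 1, 0, 0, 1, 0, 1, 0, 0, 0, 0, 0, 0, 0, 0, 1, 0, 0, 0, 1, 2]

π[0] = 0
j=1 s[j]='c': π[1]=1 (border 'c')
j=2 s[j]='f': k: 1→0; π[2]=0 (border '')
j=3 s[j]='b': π[3]=0 (border '')
j=4 s[j]='c': π[4]=1 (border 'c')
j=5 s[j]='a': k: 1→0; π[5]=0 (border '')
j=6 s[j]='c': π[6]=1 (border 'c')
j=7 s[j]='b': k: 1→0; π[7]=0 (border '')
j=8 s[j]='e': π[8]=0 (border '')
j=9 s[j]='d': π[9]=0 (border '')
j=10 s[j]='e': π[10]=0 (border '')
j=11 s[j]='b': π[11]=0 (border '')
j=12 s[j]='d': π[12]=0 (border '')
j=13 s[j]='a': π[13]=0 (border '')
j=14 s[j]='d': π[14]=0 (border '')
j=15 s[j]='c': π[15]=1 (border 'c')
j=16 s[j]='d': k: 1→0; π[16]=0 (border '')
j=17 s[j]='f': π[17]=0 (border '')
j=18 s[j]='a': π[18]=0 (border '')
j=19 s[j]='c': π[19]=1 (border 'c')
j=20 s[j]='c': π[20]=2 (border 'cc')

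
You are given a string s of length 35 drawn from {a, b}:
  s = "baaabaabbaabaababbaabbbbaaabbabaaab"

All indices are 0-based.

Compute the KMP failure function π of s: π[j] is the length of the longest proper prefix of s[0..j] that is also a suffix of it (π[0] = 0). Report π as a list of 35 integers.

π[0] = 0
j=1 s[j]='a': π[1]=0 (border '')
j=2 s[j]='a': π[2]=0 (border '')
j=3 s[j]='a': π[3]=0 (border '')
j=4 s[j]='b': π[4]=1 (border 'b')
j=5 s[j]='a': π[5]=2 (border 'ba')
j=6 s[j]='a': π[6]=3 (border 'baa')
j=7 s[j]='b': k: 3→0; π[7]=1 (border 'b')
j=8 s[j]='b': k: 1→0; π[8]=1 (border 'b')
j=9 s[j]='a': π[9]=2 (border 'ba')
j=10 s[j]='a': π[10]=3 (border 'baa')
j=11 s[j]='b': k: 3→0; π[11]=1 (border 'b')
j=12 s[j]='a': π[12]=2 (border 'ba')
j=13 s[j]='a': π[13]=3 (border 'baa')
j=14 s[j]='b': k: 3→0; π[14]=1 (border 'b')
j=15 s[j]='a': π[15]=2 (border 'ba')
j=16 s[j]='b': k: 2→0; π[16]=1 (border 'b')
j=17 s[j]='b': k: 1→0; π[17]=1 (border 'b')
j=18 s[j]='a': π[18]=2 (border 'ba')
j=19 s[j]='a': π[19]=3 (border 'baa')
j=20 s[j]='b': k: 3→0; π[20]=1 (border 'b')
j=21 s[j]='b': k: 1→0; π[21]=1 (border 'b')
j=22 s[j]='b': k: 1→0; π[22]=1 (border 'b')
j=23 s[j]='b': k: 1→0; π[23]=1 (border 'b')
j=24 s[j]='a': π[24]=2 (border 'ba')
j=25 s[j]='a': π[25]=3 (border 'baa')
j=26 s[j]='a': π[26]=4 (border 'baaa')
j=27 s[j]='b': π[27]=5 (border 'baaab')
j=28 s[j]='b': k: 5→1→0; π[28]=1 (border 'b')
j=29 s[j]='a': π[29]=2 (border 'ba')
j=30 s[j]='b': k: 2→0; π[30]=1 (border 'b')
j=31 s[j]='a': π[31]=2 (border 'ba')
j=32 s[j]='a': π[32]=3 (border 'baa')
j=33 s[j]='a': π[33]=4 (border 'baaa')
j=34 s[j]='b': π[34]=5 (border 'baaab')

[0, 0, 0, 0, 1, 2, 3, 1, 1, 2, 3, 1, 2, 3, 1, 2, 1, 1, 2, 3, 1, 1, 1, 1, 2, 3, 4, 5, 1, 2, 1, 2, 3, 4, 5]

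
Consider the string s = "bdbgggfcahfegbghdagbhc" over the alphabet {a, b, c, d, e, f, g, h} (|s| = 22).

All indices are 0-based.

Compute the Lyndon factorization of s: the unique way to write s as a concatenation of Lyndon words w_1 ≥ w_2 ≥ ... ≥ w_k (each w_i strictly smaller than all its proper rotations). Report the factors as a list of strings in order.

["bdbgggfc", "ahfegbghd", "agbhc"]

emit factor 1: 'bdbgggfc' (i=0, period=8)
emit factor 2: 'ahfegbghd' (i=8, period=9)
emit factor 3: 'agbhc' (i=17, period=5)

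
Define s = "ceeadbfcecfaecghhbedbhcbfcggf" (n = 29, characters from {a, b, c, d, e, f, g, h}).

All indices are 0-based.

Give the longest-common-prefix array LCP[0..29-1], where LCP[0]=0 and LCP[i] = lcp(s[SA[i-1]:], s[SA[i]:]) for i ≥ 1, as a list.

rank | idx | suffix
   0 |   3 | adbfcecfaecghhbedbhcbfcggf
   1 |  11 | aecghhbedbhcbfcggf
   2 |  17 | bedbhcbfcggf
   3 |   5 | bfcecfaecghhbedbhcbfcggf
   4 |  23 | bfcggf
   5 |  20 | bhcbfcggf
   6 |  22 | cbfcggf
   7 |   7 | cecfaecghhbedbhcbfcggf
   8 |   0 | ceeadbfcecfaecghhbedbhcbfcggf
   9 |   9 | cfaecghhbedbhcbfcggf
  10 |  25 | cggf
  11 |  13 | cghhbedbhcbfcggf
  12 |   4 | dbfcecfaecghhbedbhcbfcggf
  13 |  19 | dbhcbfcggf
  14 |   2 | eadbfcecfaecghhbedbhcbfcggf
  15 |   8 | ecfaecghhbedbhcbfcggf
  16 |  12 | ecghhbedbhcbfcggf
  17 |  18 | edbhcbfcggf
  18 |   1 | eeadbfcecfaecghhbedbhcbfcggf
  19 |  28 | f
  20 |  10 | faecghhbedbhcbfcggf
  21 |   6 | fcecfaecghhbedbhcbfcggf
  22 |  24 | fcggf
  23 |  27 | gf
  24 |  26 | ggf
  25 |  14 | ghhbedbhcbfcggf
  26 |  16 | hbedbhcbfcggf
  27 |  21 | hcbfcggf
  28 |  15 | hhbedbhcbfcggf

SA = [3, 11, 17, 5, 23, 20, 22, 7, 0, 9, 25, 13, 4, 19, 2, 8, 12, 18, 1, 28, 10, 6, 24, 27, 26, 14, 16, 21, 15]
rank  pair      lcp
   1  s[3:],s[11:]  1  'a'
   2  s[11:],s[17:]  0  ''
   3  s[17:],s[5:]  1  'b'
   4  s[5:],s[23:]  3  'bfc'
   5  s[23:],s[20:]  1  'b'
   6  s[20:],s[22:]  0  ''
   7  s[22:],s[7:]  1  'c'
   8  s[7:],s[0:]  2  'ce'
   9  s[0:],s[9:]  1  'c'
  10  s[9:],s[25:]  1  'c'
  11  s[25:],s[13:]  2  'cg'
  12  s[13:],s[4:]  0  ''
  13  s[4:],s[19:]  2  'db'
  14  s[19:],s[2:]  0  ''
  15  s[2:],s[8:]  1  'e'
  16  s[8:],s[12:]  2  'ec'
  17  s[12:],s[18:]  1  'e'
  18  s[18:],s[1:]  1  'e'
  19  s[1:],s[28:]  0  ''
  20  s[28:],s[10:]  1  'f'
  21  s[10:],s[6:]  1  'f'
  22  s[6:],s[24:]  2  'fc'
  23  s[24:],s[27:]  0  ''
  24  s[27:],s[26:]  1  'g'
  25  s[26:],s[14:]  1  'g'
  26  s[14:],s[16:]  0  ''
  27  s[16:],s[21:]  1  'h'
  28  s[21:],s[15:]  1  'h'

[0, 1, 0, 1, 3, 1, 0, 1, 2, 1, 1, 2, 0, 2, 0, 1, 2, 1, 1, 0, 1, 1, 2, 0, 1, 1, 0, 1, 1]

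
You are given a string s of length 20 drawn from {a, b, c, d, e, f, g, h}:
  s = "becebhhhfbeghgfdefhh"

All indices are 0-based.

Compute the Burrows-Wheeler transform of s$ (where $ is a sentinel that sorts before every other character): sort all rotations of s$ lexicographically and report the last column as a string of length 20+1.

rank  rotation               last
    0  $becebhhhfbeghgfdefhh  h
    1  becebhhhfbeghgfdefhh$  $
    2  beghgfdefhh$becebhhhf  f
    3  bhhhfbeghgfdefhh$bece  e
    4  cebhhhfbeghgfdefhh$be  e
    5  defhh$becebhhhfbeghgf  f
    6  ebhhhfbeghgfdefhh$bec  c
    7  ecebhhhfbeghgfdefhh$b  b
    8  efhh$becebhhhfbeghgfd  d
    9  eghgfdefhh$becebhhhfb  b
   10  fbeghgfdefhh$becebhhh  h
   11  fdefhh$becebhhhfbeghg  g
   12  fhh$becebhhhfbeghgfde  e
   13  gfdefhh$becebhhhfbegh  h
   14  ghgfdefhh$becebhhhfbe  e
   15  h$becebhhhfbeghgfdefh  h
   16  hfbeghgfdefhh$becebhh  h
   17  hgfdefhh$becebhhhfbeg  g
   18  hh$becebhhhfbeghgfdef  f
   19  hhfbeghgfdefhh$becebh  h
   20  hhhfbeghgfdefhh$beceb  b

h$feefcbdbhgehehhgfhb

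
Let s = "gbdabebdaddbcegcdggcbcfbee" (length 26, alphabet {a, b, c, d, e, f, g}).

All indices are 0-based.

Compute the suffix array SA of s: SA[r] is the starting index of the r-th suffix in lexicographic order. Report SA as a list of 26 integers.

rank→(start, suffix):
  0 → (3, 'abebdaddbcegcdggcbcfbee')
  1 → (8, 'addbcegcdggcbcfbee')
  2 → (11, 'bcegcdggcbcfbee')
  3 → (20, 'bcfbee')
  4 → (1, 'bdabebdaddbcegcdggcbcfbee')
  5 → (6, 'bdaddbcegcdggcbcfbee')
  6 → (4, 'bebdaddbcegcdggcbcfbee')
  7 → (23, 'bee')
  8 → (19, 'cbcfbee')
  9 → (15, 'cdggcbcfbee')
  10 → (12, 'cegcdggcbcfbee')
  11 → (21, 'cfbee')
  12 → (2, 'dabebdaddbcegcdggcbcfbee')
  13 → (7, 'daddbcegcdggcbcfbee')
  14 → (10, 'dbcegcdggcbcfbee')
  15 → (9, 'ddbcegcdggcbcfbee')
  16 → (16, 'dggcbcfbee')
  17 → (25, 'e')
  18 → (5, 'ebdaddbcegcdggcbcfbee')
  19 → (24, 'ee')
  20 → (13, 'egcdggcbcfbee')
  21 → (22, 'fbee')
  22 → (0, 'gbdabebdaddbcegcdggcbcfbee')
  23 → (18, 'gcbcfbee')
  24 → (14, 'gcdggcbcfbee')
  25 → (17, 'ggcbcfbee')

[3, 8, 11, 20, 1, 6, 4, 23, 19, 15, 12, 21, 2, 7, 10, 9, 16, 25, 5, 24, 13, 22, 0, 18, 14, 17]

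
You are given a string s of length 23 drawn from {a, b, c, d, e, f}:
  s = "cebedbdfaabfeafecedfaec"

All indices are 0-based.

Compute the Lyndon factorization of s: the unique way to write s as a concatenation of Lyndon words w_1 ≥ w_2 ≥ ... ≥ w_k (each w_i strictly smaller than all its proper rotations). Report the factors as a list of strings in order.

emit factor 1: 'ce' (i=0, period=2)
emit factor 2: 'bed' (i=2, period=3)
emit factor 3: 'bdf' (i=5, period=3)
emit factor 4: 'aabfeafecedfaec' (i=8, period=15)

["ce", "bed", "bdf", "aabfeafecedfaec"]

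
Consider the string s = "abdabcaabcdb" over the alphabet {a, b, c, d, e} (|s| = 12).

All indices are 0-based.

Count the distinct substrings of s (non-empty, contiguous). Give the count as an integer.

sorted suffixes:
  #0 SA[0]=6  'aabcdb'
  #1 SA[1]=3  'abcaabcdb'
  #2 SA[2]=7  'abcdb'
  #3 SA[3]=0  'abdabcaabcdb'
  #4 SA[4]=11  'b'
  #5 SA[5]=4  'bcaabcdb'
  #6 SA[6]=8  'bcdb'
  #7 SA[7]=1  'bdabcaabcdb'
  #8 SA[8]=5  'caabcdb'
  #9 SA[9]=9  'cdb'
  #10 SA[10]=2  'dabcaabcdb'
  #11 SA[11]=10  'db'

SA = [6, 3, 7, 0, 11, 4, 8, 1, 5, 9, 2, 10]
[i] adj suffixes → lcp
  [1] 6/3 → 1 ('a')
  [2] 3/7 → 3 ('abc')
  [3] 7/0 → 2 ('ab')
  [4] 0/11 → 0 ('')
  [5] 11/4 → 1 ('b')
  [6] 4/8 → 2 ('bc')
  [7] 8/1 → 1 ('b')
  [8] 1/5 → 0 ('')
  [9] 5/9 → 1 ('c')
  [10] 9/2 → 0 ('')
  [11] 2/10 → 1 ('d')

n(n+1)/2 = 12·13/2 = 78
Σ LCP = 0 + 1 + 3 + 2 + 0 + 1 + 2 + 1 + 0 + 1 + 0 + 1 = 12
distinct = 78 − 12 = 66

66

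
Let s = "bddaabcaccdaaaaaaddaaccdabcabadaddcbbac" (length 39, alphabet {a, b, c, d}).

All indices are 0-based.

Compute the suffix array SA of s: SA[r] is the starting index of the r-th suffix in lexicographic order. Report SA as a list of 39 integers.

[11, 12, 13, 14, 3, 19, 15, 27, 24, 4, 37, 7, 20, 29, 16, 31, 36, 28, 35, 25, 5, 0, 38, 26, 6, 34, 8, 21, 9, 22, 10, 2, 18, 23, 30, 33, 1, 17, 32]

rank | idx | suffix
   0 |  11 | aaaaaaddaaccdabcabadaddcbbac
   1 |  12 | aaaaaddaaccdabcabadaddcbbac
   2 |  13 | aaaaddaaccdabcabadaddcbbac
   3 |  14 | aaaddaaccdabcabadaddcbbac
   4 |   3 | aabcaccdaaaaaaddaaccdabcabadaddcbbac
   5 |  19 | aaccdabcabadaddcbbac
   6 |  15 | aaddaaccdabcabadaddcbbac
   7 |  27 | abadaddcbbac
   8 |  24 | abcabadaddcbbac
   9 |   4 | abcaccdaaaaaaddaaccdabcabadaddcbbac
  10 |  37 | ac
  11 |   7 | accdaaaaaaddaaccdabcabadaddcbbac
  12 |  20 | accdabcabadaddcbbac
  13 |  29 | adaddcbbac
  14 |  16 | addaaccdabcabadaddcbbac
  15 |  31 | addcbbac
  16 |  36 | bac
  17 |  28 | badaddcbbac
  18 |  35 | bbac
  19 |  25 | bcabadaddcbbac
  20 |   5 | bcaccdaaaaaaddaaccdabcabadaddcbbac
  21 |   0 | bddaabcaccdaaaaaaddaaccdabcabadaddcbbac
  22 |  38 | c
  23 |  26 | cabadaddcbbac
  24 |   6 | caccdaaaaaaddaaccdabcabadaddcbbac
  25 |  34 | cbbac
  26 |   8 | ccdaaaaaaddaaccdabcabadaddcbbac
  27 |  21 | ccdabcabadaddcbbac
  28 |   9 | cdaaaaaaddaaccdabcabadaddcbbac
  29 |  22 | cdabcabadaddcbbac
  30 |  10 | daaaaaaddaaccdabcabadaddcbbac
  31 |   2 | daabcaccdaaaaaaddaaccdabcabadaddcbbac
  32 |  18 | daaccdabcabadaddcbbac
  33 |  23 | dabcabadaddcbbac
  34 |  30 | daddcbbac
  35 |  33 | dcbbac
  36 |   1 | ddaabcaccdaaaaaaddaaccdabcabadaddcbbac
  37 |  17 | ddaaccdabcabadaddcbbac
  38 |  32 | ddcbbac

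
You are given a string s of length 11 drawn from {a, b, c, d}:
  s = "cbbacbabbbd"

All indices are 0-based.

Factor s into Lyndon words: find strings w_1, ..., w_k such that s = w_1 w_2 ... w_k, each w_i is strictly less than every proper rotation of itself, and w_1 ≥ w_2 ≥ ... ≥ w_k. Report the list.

["c", "b", "b", "acb", "abbbd"]

emit factor 1: 'c' (i=0, period=1)
emit factor 2: 'b' (i=1, period=1)
emit factor 3: 'b' (i=2, period=1)
emit factor 4: 'acb' (i=3, period=3)
emit factor 5: 'abbbd' (i=6, period=5)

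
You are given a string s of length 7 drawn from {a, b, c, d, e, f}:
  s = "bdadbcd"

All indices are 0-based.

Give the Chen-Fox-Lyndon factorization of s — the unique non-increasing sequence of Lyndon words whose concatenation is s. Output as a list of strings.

["bd", "adbcd"]

emit factor 1: 'bd' (i=0, period=2)
emit factor 2: 'adbcd' (i=2, period=5)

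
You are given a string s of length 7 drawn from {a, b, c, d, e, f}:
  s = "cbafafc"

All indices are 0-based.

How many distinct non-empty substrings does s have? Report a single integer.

sorted suffixes:
  #0 SA[0]=2  'afafc'
  #1 SA[1]=4  'afc'
  #2 SA[2]=1  'bafafc'
  #3 SA[3]=6  'c'
  #4 SA[4]=0  'cbafafc'
  #5 SA[5]=3  'fafc'
  #6 SA[6]=5  'fc'

SA = [2, 4, 1, 6, 0, 3, 5]
i: (SA[i-1],SA[i]) lcp shared
  1: (2,4) 2 'af'
  2: (4,1) 0 ''
  3: (1,6) 0 ''
  4: (6,0) 1 'c'
  5: (0,3) 0 ''
  6: (3,5) 1 'f'

n(n+1)/2 = 7·8/2 = 28
Σ LCP = 0 + 2 + 0 + 0 + 1 + 0 + 1 = 4
distinct = 28 − 4 = 24

24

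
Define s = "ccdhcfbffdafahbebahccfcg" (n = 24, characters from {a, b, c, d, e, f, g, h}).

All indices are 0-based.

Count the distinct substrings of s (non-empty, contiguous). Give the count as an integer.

280

rank→(start, suffix):
  0 → (10, 'afahbebahccfcg')
  1 → (12, 'ahbebahccfcg')
  2 → (17, 'ahccfcg')
  3 → (16, 'bahccfcg')
  4 → (14, 'bebahccfcg')
  5 → (6, 'bffdafahbebahccfcg')
  6 → (0, 'ccdhcfbffdafahbebahccfcg')
  7 → (19, 'ccfcg')
  8 → (1, 'cdhcfbffdafahbebahccfcg')
  9 → (4, 'cfbffdafahbebahccfcg')
  10 → (20, 'cfcg')
  11 → (22, 'cg')
  12 → (9, 'dafahbebahccfcg')
  13 → (2, 'dhcfbffdafahbebahccfcg')
  14 → (15, 'ebahccfcg')
  15 → (11, 'fahbebahccfcg')
  16 → (5, 'fbffdafahbebahccfcg')
  17 → (21, 'fcg')
  18 → (8, 'fdafahbebahccfcg')
  19 → (7, 'ffdafahbebahccfcg')
  20 → (23, 'g')
  21 → (13, 'hbebahccfcg')
  22 → (18, 'hccfcg')
  23 → (3, 'hcfbffdafahbebahccfcg')

SA = [10, 12, 17, 16, 14, 6, 0, 19, 1, 4, 20, 22, 9, 2, 15, 11, 5, 21, 8, 7, 23, 13, 18, 3]
[i] adj suffixes → lcp
  [1] 10/12 → 1 ('a')
  [2] 12/17 → 2 ('ah')
  [3] 17/16 → 0 ('')
  [4] 16/14 → 1 ('b')
  [5] 14/6 → 1 ('b')
  [6] 6/0 → 0 ('')
  [7] 0/19 → 2 ('cc')
  [8] 19/1 → 1 ('c')
  [9] 1/4 → 1 ('c')
  [10] 4/20 → 2 ('cf')
  [11] 20/22 → 1 ('c')
  [12] 22/9 → 0 ('')
  [13] 9/2 → 1 ('d')
  [14] 2/15 → 0 ('')
  [15] 15/11 → 0 ('')
  [16] 11/5 → 1 ('f')
  [17] 5/21 → 1 ('f')
  [18] 21/8 → 1 ('f')
  [19] 8/7 → 1 ('f')
  [20] 7/23 → 0 ('')
  [21] 23/13 → 0 ('')
  [22] 13/18 → 1 ('h')
  [23] 18/3 → 2 ('hc')

n(n+1)/2 = 24·25/2 = 300
Σ LCP = 0 + 1 + 2 + 0 + 1 + 1 + 0 + 2 + 1 + 1 + 2 + 1 + 0 + 1 + 0 + 0 + 1 + 1 + 1 + 1 + 0 + 0 + 1 + 2 = 20
distinct = 300 − 20 = 280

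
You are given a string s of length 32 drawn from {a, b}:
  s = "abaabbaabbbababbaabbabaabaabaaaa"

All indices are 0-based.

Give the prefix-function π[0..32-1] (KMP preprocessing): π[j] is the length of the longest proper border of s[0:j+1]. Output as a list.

π[0] = 0
j=1 s[j]='b': π[1]=0 (border '')
j=2 s[j]='a': π[2]=1 (border 'a')
j=3 s[j]='a': k: 1→0; π[3]=1 (border 'a')
j=4 s[j]='b': π[4]=2 (border 'ab')
j=5 s[j]='b': k: 2→0; π[5]=0 (border '')
j=6 s[j]='a': π[6]=1 (border 'a')
j=7 s[j]='a': k: 1→0; π[7]=1 (border 'a')
j=8 s[j]='b': π[8]=2 (border 'ab')
j=9 s[j]='b': k: 2→0; π[9]=0 (border '')
j=10 s[j]='b': π[10]=0 (border '')
j=11 s[j]='a': π[11]=1 (border 'a')
j=12 s[j]='b': π[12]=2 (border 'ab')
j=13 s[j]='a': π[13]=3 (border 'aba')
j=14 s[j]='b': k: 3→1; π[14]=2 (border 'ab')
j=15 s[j]='b': k: 2→0; π[15]=0 (border '')
j=16 s[j]='a': π[16]=1 (border 'a')
j=17 s[j]='a': k: 1→0; π[17]=1 (border 'a')
j=18 s[j]='b': π[18]=2 (border 'ab')
j=19 s[j]='b': k: 2→0; π[19]=0 (border '')
j=20 s[j]='a': π[20]=1 (border 'a')
j=21 s[j]='b': π[21]=2 (border 'ab')
j=22 s[j]='a': π[22]=3 (border 'aba')
j=23 s[j]='a': π[23]=4 (border 'abaa')
j=24 s[j]='b': π[24]=5 (border 'abaab')
j=25 s[j]='a': k: 5→2; π[25]=3 (border 'aba')
j=26 s[j]='a': π[26]=4 (border 'abaa')
j=27 s[j]='b': π[27]=5 (border 'abaab')
j=28 s[j]='a': k: 5→2; π[28]=3 (border 'aba')
j=29 s[j]='a': π[29]=4 (border 'abaa')
j=30 s[j]='a': k: 4→1→0; π[30]=1 (border 'a')
j=31 s[j]='a': k: 1→0; π[31]=1 (border 'a')

[0, 0, 1, 1, 2, 0, 1, 1, 2, 0, 0, 1, 2, 3, 2, 0, 1, 1, 2, 0, 1, 2, 3, 4, 5, 3, 4, 5, 3, 4, 1, 1]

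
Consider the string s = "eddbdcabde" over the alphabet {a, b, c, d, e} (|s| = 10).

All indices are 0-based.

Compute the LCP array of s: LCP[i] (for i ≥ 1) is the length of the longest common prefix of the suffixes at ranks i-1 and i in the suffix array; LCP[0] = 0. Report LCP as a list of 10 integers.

[0, 0, 2, 0, 0, 1, 1, 1, 0, 1]

sorted suffixes:
  #0 SA[0]=6  'abde'
  #1 SA[1]=3  'bdcabde'
  #2 SA[2]=7  'bde'
  #3 SA[3]=5  'cabde'
  #4 SA[4]=2  'dbdcabde'
  #5 SA[5]=4  'dcabde'
  #6 SA[6]=1  'ddbdcabde'
  #7 SA[7]=8  'de'
  #8 SA[8]=9  'e'
  #9 SA[9]=0  'eddbdcabde'

SA = [6, 3, 7, 5, 2, 4, 1, 8, 9, 0]
[i] adj suffixes → lcp
  [1] 6/3 → 0 ('')
  [2] 3/7 → 2 ('bd')
  [3] 7/5 → 0 ('')
  [4] 5/2 → 0 ('')
  [5] 2/4 → 1 ('d')
  [6] 4/1 → 1 ('d')
  [7] 1/8 → 1 ('d')
  [8] 8/9 → 0 ('')
  [9] 9/0 → 1 ('e')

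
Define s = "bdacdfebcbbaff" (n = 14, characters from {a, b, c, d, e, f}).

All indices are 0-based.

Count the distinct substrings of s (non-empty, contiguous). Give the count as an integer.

97

rank→(start, suffix):
  0 → (2, 'acdfebcbbaff')
  1 → (11, 'aff')
  2 → (10, 'baff')
  3 → (9, 'bbaff')
  4 → (7, 'bcbbaff')
  5 → (0, 'bdacdfebcbbaff')
  6 → (8, 'cbbaff')
  7 → (3, 'cdfebcbbaff')
  8 → (1, 'dacdfebcbbaff')
  9 → (4, 'dfebcbbaff')
  10 → (6, 'ebcbbaff')
  11 → (13, 'f')
  12 → (5, 'febcbbaff')
  13 → (12, 'ff')

SA = [2, 11, 10, 9, 7, 0, 8, 3, 1, 4, 6, 13, 5, 12]
[i] adj suffixes → lcp
  [1] 2/11 → 1 ('a')
  [2] 11/10 → 0 ('')
  [3] 10/9 → 1 ('b')
  [4] 9/7 → 1 ('b')
  [5] 7/0 → 1 ('b')
  [6] 0/8 → 0 ('')
  [7] 8/3 → 1 ('c')
  [8] 3/1 → 0 ('')
  [9] 1/4 → 1 ('d')
  [10] 4/6 → 0 ('')
  [11] 6/13 → 0 ('')
  [12] 13/5 → 1 ('f')
  [13] 5/12 → 1 ('f')

n(n+1)/2 = 14·15/2 = 105
Σ LCP = 0 + 1 + 0 + 1 + 1 + 1 + 0 + 1 + 0 + 1 + 0 + 0 + 1 + 1 = 8
distinct = 105 − 8 = 97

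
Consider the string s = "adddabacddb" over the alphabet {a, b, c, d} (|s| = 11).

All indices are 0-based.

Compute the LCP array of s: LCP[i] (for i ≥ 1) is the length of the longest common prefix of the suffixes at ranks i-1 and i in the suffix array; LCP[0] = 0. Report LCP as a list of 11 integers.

rank→(start, suffix):
  0 → (4, 'abacddb')
  1 → (6, 'acddb')
  2 → (0, 'adddabacddb')
  3 → (10, 'b')
  4 → (5, 'bacddb')
  5 → (7, 'cddb')
  6 → (3, 'dabacddb')
  7 → (9, 'db')
  8 → (2, 'ddabacddb')
  9 → (8, 'ddb')
  10 → (1, 'dddabacddb')

SA = [4, 6, 0, 10, 5, 7, 3, 9, 2, 8, 1]
i: (SA[i-1],SA[i]) lcp shared
  1: (4,6) 1 'a'
  2: (6,0) 1 'a'
  3: (0,10) 0 ''
  4: (10,5) 1 'b'
  5: (5,7) 0 ''
  6: (7,3) 0 ''
  7: (3,9) 1 'd'
  8: (9,2) 1 'd'
  9: (2,8) 2 'dd'
  10: (8,1) 2 'dd'

[0, 1, 1, 0, 1, 0, 0, 1, 1, 2, 2]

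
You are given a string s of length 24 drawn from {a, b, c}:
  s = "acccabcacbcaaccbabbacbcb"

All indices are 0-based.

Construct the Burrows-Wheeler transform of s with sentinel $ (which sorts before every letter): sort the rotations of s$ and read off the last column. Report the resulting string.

rank  rotation                   last
    0  $acccabcacbcaaccbabbacbcb  b
    1  aaccbabbacbcb$acccabcacbc  c
    2  abbacbcb$acccabcacbcaaccb  b
    3  abcacbcaaccbabbacbcb$accc  c
    4  acbcaaccbabbacbcb$acccabc  c
    5  acbcb$acccabcacbcaaccbabb  b
    6  accbabbacbcb$acccabcacbca  a
    7  acccabcacbcaaccbabbacbcb$  $
    8  b$acccabcacbcaaccbabbacbc  c
    9  babbacbcb$acccabcacbcaacc  c
   10  bacbcb$acccabcacbcaaccbab  b
   11  bbacbcb$acccabcacbcaaccba  a
   12  bcaaccbabbacbcb$acccabcac  c
   13  bcacbcaaccbabbacbcb$accca  a
   14  bcb$acccabcacbcaaccbabbac  c
   15  caaccbabbacbcb$acccabcacb  b
   16  cabcacbcaaccbabbacbcb$acc  c
   17  cacbcaaccbabbacbcb$acccab  b
   18  cb$acccabcacbcaaccbabbacb  b
   19  cbabbacbcb$acccabcacbcaac  c
   20  cbcaaccbabbacbcb$acccabca  a
   21  cbcb$acccabcacbcaaccbabba  a
   22  ccabcacbcaaccbabbacbcb$ac  c
   23  ccbabbacbcb$acccabcacbcaa  a
   24  cccabcacbcaaccbabbacbcb$a  a

bcbccba$ccbacacbcbbcaacaa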